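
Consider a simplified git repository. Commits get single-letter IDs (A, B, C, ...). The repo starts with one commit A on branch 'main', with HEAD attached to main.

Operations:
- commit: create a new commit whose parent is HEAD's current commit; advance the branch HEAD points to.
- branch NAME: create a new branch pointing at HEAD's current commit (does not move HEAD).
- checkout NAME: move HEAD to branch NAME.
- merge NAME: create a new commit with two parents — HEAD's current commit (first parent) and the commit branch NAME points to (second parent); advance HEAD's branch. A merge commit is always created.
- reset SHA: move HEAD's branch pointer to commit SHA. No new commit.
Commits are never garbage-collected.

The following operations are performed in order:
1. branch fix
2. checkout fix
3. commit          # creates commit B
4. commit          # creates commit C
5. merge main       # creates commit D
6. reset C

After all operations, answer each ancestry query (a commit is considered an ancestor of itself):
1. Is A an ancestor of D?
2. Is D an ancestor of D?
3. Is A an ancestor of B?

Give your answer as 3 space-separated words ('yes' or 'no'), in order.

Answer: yes yes yes

Derivation:
After op 1 (branch): HEAD=main@A [fix=A main=A]
After op 2 (checkout): HEAD=fix@A [fix=A main=A]
After op 3 (commit): HEAD=fix@B [fix=B main=A]
After op 4 (commit): HEAD=fix@C [fix=C main=A]
After op 5 (merge): HEAD=fix@D [fix=D main=A]
After op 6 (reset): HEAD=fix@C [fix=C main=A]
ancestors(D) = {A,B,C,D}; A in? yes
ancestors(D) = {A,B,C,D}; D in? yes
ancestors(B) = {A,B}; A in? yes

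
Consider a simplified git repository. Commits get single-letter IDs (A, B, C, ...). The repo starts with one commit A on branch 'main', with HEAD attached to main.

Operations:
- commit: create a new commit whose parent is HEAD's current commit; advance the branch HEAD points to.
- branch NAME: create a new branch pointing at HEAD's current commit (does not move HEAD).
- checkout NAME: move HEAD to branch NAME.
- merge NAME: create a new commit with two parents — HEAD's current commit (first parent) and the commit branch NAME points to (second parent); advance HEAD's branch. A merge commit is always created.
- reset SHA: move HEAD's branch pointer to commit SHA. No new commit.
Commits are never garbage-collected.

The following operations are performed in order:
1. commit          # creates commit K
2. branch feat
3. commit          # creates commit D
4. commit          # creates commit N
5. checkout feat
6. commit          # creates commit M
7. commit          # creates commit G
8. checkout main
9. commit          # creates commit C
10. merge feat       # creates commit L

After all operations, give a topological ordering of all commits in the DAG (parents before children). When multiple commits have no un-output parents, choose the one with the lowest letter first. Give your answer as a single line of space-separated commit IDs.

After op 1 (commit): HEAD=main@K [main=K]
After op 2 (branch): HEAD=main@K [feat=K main=K]
After op 3 (commit): HEAD=main@D [feat=K main=D]
After op 4 (commit): HEAD=main@N [feat=K main=N]
After op 5 (checkout): HEAD=feat@K [feat=K main=N]
After op 6 (commit): HEAD=feat@M [feat=M main=N]
After op 7 (commit): HEAD=feat@G [feat=G main=N]
After op 8 (checkout): HEAD=main@N [feat=G main=N]
After op 9 (commit): HEAD=main@C [feat=G main=C]
After op 10 (merge): HEAD=main@L [feat=G main=L]
commit A: parents=[]
commit C: parents=['N']
commit D: parents=['K']
commit G: parents=['M']
commit K: parents=['A']
commit L: parents=['C', 'G']
commit M: parents=['K']
commit N: parents=['D']

Answer: A K D M G N C L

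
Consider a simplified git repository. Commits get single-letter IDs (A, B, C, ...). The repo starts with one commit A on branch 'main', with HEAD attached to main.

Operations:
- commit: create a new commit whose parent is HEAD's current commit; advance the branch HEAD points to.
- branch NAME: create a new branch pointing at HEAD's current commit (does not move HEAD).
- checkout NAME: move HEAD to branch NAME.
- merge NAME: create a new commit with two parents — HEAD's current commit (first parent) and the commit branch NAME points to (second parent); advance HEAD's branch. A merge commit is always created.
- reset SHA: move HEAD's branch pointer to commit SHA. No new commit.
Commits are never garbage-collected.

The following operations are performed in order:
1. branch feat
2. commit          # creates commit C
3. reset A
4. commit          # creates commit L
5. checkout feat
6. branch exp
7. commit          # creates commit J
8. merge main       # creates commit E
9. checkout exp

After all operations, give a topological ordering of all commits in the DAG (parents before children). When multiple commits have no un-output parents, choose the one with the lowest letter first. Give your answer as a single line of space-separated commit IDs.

After op 1 (branch): HEAD=main@A [feat=A main=A]
After op 2 (commit): HEAD=main@C [feat=A main=C]
After op 3 (reset): HEAD=main@A [feat=A main=A]
After op 4 (commit): HEAD=main@L [feat=A main=L]
After op 5 (checkout): HEAD=feat@A [feat=A main=L]
After op 6 (branch): HEAD=feat@A [exp=A feat=A main=L]
After op 7 (commit): HEAD=feat@J [exp=A feat=J main=L]
After op 8 (merge): HEAD=feat@E [exp=A feat=E main=L]
After op 9 (checkout): HEAD=exp@A [exp=A feat=E main=L]
commit A: parents=[]
commit C: parents=['A']
commit E: parents=['J', 'L']
commit J: parents=['A']
commit L: parents=['A']

Answer: A C J L E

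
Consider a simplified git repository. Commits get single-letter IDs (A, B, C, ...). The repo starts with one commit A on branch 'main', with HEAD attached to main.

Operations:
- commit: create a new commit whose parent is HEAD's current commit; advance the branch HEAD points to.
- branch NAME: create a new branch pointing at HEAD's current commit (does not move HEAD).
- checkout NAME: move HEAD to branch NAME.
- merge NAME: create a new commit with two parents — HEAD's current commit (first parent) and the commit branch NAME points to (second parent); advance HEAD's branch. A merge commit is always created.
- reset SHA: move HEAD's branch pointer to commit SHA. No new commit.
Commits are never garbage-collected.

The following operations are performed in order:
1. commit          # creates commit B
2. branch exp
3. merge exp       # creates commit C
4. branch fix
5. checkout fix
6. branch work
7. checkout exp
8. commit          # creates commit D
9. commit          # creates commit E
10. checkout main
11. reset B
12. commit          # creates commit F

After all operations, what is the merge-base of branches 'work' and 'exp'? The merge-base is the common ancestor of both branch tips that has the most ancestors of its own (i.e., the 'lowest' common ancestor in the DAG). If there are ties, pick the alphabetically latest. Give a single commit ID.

Answer: B

Derivation:
After op 1 (commit): HEAD=main@B [main=B]
After op 2 (branch): HEAD=main@B [exp=B main=B]
After op 3 (merge): HEAD=main@C [exp=B main=C]
After op 4 (branch): HEAD=main@C [exp=B fix=C main=C]
After op 5 (checkout): HEAD=fix@C [exp=B fix=C main=C]
After op 6 (branch): HEAD=fix@C [exp=B fix=C main=C work=C]
After op 7 (checkout): HEAD=exp@B [exp=B fix=C main=C work=C]
After op 8 (commit): HEAD=exp@D [exp=D fix=C main=C work=C]
After op 9 (commit): HEAD=exp@E [exp=E fix=C main=C work=C]
After op 10 (checkout): HEAD=main@C [exp=E fix=C main=C work=C]
After op 11 (reset): HEAD=main@B [exp=E fix=C main=B work=C]
After op 12 (commit): HEAD=main@F [exp=E fix=C main=F work=C]
ancestors(work=C): ['A', 'B', 'C']
ancestors(exp=E): ['A', 'B', 'D', 'E']
common: ['A', 'B']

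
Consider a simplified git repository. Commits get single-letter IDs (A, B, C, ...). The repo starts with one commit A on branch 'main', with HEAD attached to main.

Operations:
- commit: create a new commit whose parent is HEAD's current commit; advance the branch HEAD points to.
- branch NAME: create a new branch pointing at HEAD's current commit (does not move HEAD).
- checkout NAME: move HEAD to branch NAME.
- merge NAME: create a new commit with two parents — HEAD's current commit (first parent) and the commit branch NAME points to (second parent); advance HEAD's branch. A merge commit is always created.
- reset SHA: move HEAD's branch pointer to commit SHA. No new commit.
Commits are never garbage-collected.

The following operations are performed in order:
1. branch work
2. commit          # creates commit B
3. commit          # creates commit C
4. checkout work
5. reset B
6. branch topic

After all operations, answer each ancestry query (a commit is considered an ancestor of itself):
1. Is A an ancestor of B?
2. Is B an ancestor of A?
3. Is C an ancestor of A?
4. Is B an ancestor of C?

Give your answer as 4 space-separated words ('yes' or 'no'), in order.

Answer: yes no no yes

Derivation:
After op 1 (branch): HEAD=main@A [main=A work=A]
After op 2 (commit): HEAD=main@B [main=B work=A]
After op 3 (commit): HEAD=main@C [main=C work=A]
After op 4 (checkout): HEAD=work@A [main=C work=A]
After op 5 (reset): HEAD=work@B [main=C work=B]
After op 6 (branch): HEAD=work@B [main=C topic=B work=B]
ancestors(B) = {A,B}; A in? yes
ancestors(A) = {A}; B in? no
ancestors(A) = {A}; C in? no
ancestors(C) = {A,B,C}; B in? yes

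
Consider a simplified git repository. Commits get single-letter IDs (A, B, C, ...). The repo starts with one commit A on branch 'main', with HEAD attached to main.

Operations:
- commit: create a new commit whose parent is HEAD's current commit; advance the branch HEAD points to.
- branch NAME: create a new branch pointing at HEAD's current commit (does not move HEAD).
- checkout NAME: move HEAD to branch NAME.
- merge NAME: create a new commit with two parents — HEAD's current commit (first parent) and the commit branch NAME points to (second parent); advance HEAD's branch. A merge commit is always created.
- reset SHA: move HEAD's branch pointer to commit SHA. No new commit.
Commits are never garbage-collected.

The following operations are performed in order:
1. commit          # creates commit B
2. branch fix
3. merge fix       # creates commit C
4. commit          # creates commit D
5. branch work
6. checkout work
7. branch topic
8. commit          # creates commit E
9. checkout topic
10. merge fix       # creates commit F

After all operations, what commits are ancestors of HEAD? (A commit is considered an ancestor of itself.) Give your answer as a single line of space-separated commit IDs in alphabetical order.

After op 1 (commit): HEAD=main@B [main=B]
After op 2 (branch): HEAD=main@B [fix=B main=B]
After op 3 (merge): HEAD=main@C [fix=B main=C]
After op 4 (commit): HEAD=main@D [fix=B main=D]
After op 5 (branch): HEAD=main@D [fix=B main=D work=D]
After op 6 (checkout): HEAD=work@D [fix=B main=D work=D]
After op 7 (branch): HEAD=work@D [fix=B main=D topic=D work=D]
After op 8 (commit): HEAD=work@E [fix=B main=D topic=D work=E]
After op 9 (checkout): HEAD=topic@D [fix=B main=D topic=D work=E]
After op 10 (merge): HEAD=topic@F [fix=B main=D topic=F work=E]

Answer: A B C D F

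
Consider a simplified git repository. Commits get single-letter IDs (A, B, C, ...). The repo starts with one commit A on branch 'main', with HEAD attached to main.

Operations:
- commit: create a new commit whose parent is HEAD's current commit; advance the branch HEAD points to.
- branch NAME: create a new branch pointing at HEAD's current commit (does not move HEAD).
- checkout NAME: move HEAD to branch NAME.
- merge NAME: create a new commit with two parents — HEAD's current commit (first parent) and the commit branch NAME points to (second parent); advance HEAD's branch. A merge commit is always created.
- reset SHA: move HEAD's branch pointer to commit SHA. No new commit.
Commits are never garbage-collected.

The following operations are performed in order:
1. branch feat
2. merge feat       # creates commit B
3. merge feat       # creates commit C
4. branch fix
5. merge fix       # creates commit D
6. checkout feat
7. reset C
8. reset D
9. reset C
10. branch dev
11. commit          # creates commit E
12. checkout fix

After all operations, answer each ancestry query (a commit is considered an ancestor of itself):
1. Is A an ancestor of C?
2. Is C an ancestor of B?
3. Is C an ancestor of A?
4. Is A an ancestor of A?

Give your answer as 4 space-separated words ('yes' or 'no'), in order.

After op 1 (branch): HEAD=main@A [feat=A main=A]
After op 2 (merge): HEAD=main@B [feat=A main=B]
After op 3 (merge): HEAD=main@C [feat=A main=C]
After op 4 (branch): HEAD=main@C [feat=A fix=C main=C]
After op 5 (merge): HEAD=main@D [feat=A fix=C main=D]
After op 6 (checkout): HEAD=feat@A [feat=A fix=C main=D]
After op 7 (reset): HEAD=feat@C [feat=C fix=C main=D]
After op 8 (reset): HEAD=feat@D [feat=D fix=C main=D]
After op 9 (reset): HEAD=feat@C [feat=C fix=C main=D]
After op 10 (branch): HEAD=feat@C [dev=C feat=C fix=C main=D]
After op 11 (commit): HEAD=feat@E [dev=C feat=E fix=C main=D]
After op 12 (checkout): HEAD=fix@C [dev=C feat=E fix=C main=D]
ancestors(C) = {A,B,C}; A in? yes
ancestors(B) = {A,B}; C in? no
ancestors(A) = {A}; C in? no
ancestors(A) = {A}; A in? yes

Answer: yes no no yes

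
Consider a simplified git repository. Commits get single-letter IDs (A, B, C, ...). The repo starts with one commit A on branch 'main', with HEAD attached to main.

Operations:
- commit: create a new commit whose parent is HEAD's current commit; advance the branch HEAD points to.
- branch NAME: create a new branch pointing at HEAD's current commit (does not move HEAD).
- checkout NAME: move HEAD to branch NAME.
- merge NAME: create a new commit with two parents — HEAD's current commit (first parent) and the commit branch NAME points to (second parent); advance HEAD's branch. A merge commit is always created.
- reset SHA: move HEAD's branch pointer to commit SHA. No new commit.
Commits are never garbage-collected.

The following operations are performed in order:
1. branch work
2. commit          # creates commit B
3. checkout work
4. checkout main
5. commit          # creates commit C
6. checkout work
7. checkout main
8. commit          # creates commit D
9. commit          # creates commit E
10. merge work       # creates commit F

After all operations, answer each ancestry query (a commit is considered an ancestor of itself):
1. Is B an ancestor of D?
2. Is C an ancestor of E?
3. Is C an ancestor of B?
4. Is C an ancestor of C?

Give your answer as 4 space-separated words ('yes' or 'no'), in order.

After op 1 (branch): HEAD=main@A [main=A work=A]
After op 2 (commit): HEAD=main@B [main=B work=A]
After op 3 (checkout): HEAD=work@A [main=B work=A]
After op 4 (checkout): HEAD=main@B [main=B work=A]
After op 5 (commit): HEAD=main@C [main=C work=A]
After op 6 (checkout): HEAD=work@A [main=C work=A]
After op 7 (checkout): HEAD=main@C [main=C work=A]
After op 8 (commit): HEAD=main@D [main=D work=A]
After op 9 (commit): HEAD=main@E [main=E work=A]
After op 10 (merge): HEAD=main@F [main=F work=A]
ancestors(D) = {A,B,C,D}; B in? yes
ancestors(E) = {A,B,C,D,E}; C in? yes
ancestors(B) = {A,B}; C in? no
ancestors(C) = {A,B,C}; C in? yes

Answer: yes yes no yes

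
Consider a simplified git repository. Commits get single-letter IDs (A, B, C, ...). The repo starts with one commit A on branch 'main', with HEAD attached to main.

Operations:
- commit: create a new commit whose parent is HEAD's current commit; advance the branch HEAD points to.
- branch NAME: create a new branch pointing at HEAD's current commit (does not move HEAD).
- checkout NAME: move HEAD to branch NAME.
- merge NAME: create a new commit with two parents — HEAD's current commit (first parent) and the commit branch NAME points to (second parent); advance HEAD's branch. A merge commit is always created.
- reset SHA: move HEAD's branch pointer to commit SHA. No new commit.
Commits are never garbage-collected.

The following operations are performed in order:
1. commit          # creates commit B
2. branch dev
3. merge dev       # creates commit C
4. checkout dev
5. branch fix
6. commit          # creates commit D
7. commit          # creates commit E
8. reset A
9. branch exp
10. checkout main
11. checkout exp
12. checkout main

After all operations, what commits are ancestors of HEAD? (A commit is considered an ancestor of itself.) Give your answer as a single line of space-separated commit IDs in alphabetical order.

Answer: A B C

Derivation:
After op 1 (commit): HEAD=main@B [main=B]
After op 2 (branch): HEAD=main@B [dev=B main=B]
After op 3 (merge): HEAD=main@C [dev=B main=C]
After op 4 (checkout): HEAD=dev@B [dev=B main=C]
After op 5 (branch): HEAD=dev@B [dev=B fix=B main=C]
After op 6 (commit): HEAD=dev@D [dev=D fix=B main=C]
After op 7 (commit): HEAD=dev@E [dev=E fix=B main=C]
After op 8 (reset): HEAD=dev@A [dev=A fix=B main=C]
After op 9 (branch): HEAD=dev@A [dev=A exp=A fix=B main=C]
After op 10 (checkout): HEAD=main@C [dev=A exp=A fix=B main=C]
After op 11 (checkout): HEAD=exp@A [dev=A exp=A fix=B main=C]
After op 12 (checkout): HEAD=main@C [dev=A exp=A fix=B main=C]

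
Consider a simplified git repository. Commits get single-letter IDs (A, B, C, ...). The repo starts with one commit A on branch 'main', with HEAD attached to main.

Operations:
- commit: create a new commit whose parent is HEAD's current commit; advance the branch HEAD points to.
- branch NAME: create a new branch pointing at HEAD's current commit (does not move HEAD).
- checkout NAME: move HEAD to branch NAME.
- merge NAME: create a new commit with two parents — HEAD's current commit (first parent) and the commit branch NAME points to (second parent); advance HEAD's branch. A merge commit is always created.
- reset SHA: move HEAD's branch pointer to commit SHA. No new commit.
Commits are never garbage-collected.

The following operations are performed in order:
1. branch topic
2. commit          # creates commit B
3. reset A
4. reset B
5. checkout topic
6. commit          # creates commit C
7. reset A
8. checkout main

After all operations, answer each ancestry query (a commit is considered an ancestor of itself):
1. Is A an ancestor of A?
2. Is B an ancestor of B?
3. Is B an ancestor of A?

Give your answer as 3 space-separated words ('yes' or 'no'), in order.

After op 1 (branch): HEAD=main@A [main=A topic=A]
After op 2 (commit): HEAD=main@B [main=B topic=A]
After op 3 (reset): HEAD=main@A [main=A topic=A]
After op 4 (reset): HEAD=main@B [main=B topic=A]
After op 5 (checkout): HEAD=topic@A [main=B topic=A]
After op 6 (commit): HEAD=topic@C [main=B topic=C]
After op 7 (reset): HEAD=topic@A [main=B topic=A]
After op 8 (checkout): HEAD=main@B [main=B topic=A]
ancestors(A) = {A}; A in? yes
ancestors(B) = {A,B}; B in? yes
ancestors(A) = {A}; B in? no

Answer: yes yes no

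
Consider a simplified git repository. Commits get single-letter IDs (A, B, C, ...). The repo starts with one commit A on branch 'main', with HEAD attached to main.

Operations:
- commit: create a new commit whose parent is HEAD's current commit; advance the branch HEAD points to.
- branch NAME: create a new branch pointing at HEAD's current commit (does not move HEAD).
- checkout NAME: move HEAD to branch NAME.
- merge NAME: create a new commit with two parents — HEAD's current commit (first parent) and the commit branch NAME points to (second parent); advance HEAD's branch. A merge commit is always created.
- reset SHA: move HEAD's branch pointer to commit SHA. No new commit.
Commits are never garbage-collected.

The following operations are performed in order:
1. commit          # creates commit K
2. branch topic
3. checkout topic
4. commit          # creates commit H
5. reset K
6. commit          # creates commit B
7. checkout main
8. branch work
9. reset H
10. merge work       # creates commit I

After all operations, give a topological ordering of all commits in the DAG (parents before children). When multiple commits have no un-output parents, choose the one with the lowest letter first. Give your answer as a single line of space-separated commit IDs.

Answer: A K B H I

Derivation:
After op 1 (commit): HEAD=main@K [main=K]
After op 2 (branch): HEAD=main@K [main=K topic=K]
After op 3 (checkout): HEAD=topic@K [main=K topic=K]
After op 4 (commit): HEAD=topic@H [main=K topic=H]
After op 5 (reset): HEAD=topic@K [main=K topic=K]
After op 6 (commit): HEAD=topic@B [main=K topic=B]
After op 7 (checkout): HEAD=main@K [main=K topic=B]
After op 8 (branch): HEAD=main@K [main=K topic=B work=K]
After op 9 (reset): HEAD=main@H [main=H topic=B work=K]
After op 10 (merge): HEAD=main@I [main=I topic=B work=K]
commit A: parents=[]
commit B: parents=['K']
commit H: parents=['K']
commit I: parents=['H', 'K']
commit K: parents=['A']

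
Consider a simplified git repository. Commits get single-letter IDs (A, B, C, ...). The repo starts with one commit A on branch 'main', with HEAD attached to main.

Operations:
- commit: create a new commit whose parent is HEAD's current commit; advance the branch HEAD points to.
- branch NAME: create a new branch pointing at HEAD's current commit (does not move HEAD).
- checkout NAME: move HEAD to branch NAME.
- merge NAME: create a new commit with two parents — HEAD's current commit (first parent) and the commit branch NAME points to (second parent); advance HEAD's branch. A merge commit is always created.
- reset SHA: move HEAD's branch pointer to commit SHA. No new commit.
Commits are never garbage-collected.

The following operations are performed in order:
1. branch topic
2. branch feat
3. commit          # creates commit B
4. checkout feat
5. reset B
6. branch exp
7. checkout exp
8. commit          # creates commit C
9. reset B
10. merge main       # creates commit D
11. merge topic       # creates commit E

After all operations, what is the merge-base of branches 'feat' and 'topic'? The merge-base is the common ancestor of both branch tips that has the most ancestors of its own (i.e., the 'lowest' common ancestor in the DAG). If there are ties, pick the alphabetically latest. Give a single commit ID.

Answer: A

Derivation:
After op 1 (branch): HEAD=main@A [main=A topic=A]
After op 2 (branch): HEAD=main@A [feat=A main=A topic=A]
After op 3 (commit): HEAD=main@B [feat=A main=B topic=A]
After op 4 (checkout): HEAD=feat@A [feat=A main=B topic=A]
After op 5 (reset): HEAD=feat@B [feat=B main=B topic=A]
After op 6 (branch): HEAD=feat@B [exp=B feat=B main=B topic=A]
After op 7 (checkout): HEAD=exp@B [exp=B feat=B main=B topic=A]
After op 8 (commit): HEAD=exp@C [exp=C feat=B main=B topic=A]
After op 9 (reset): HEAD=exp@B [exp=B feat=B main=B topic=A]
After op 10 (merge): HEAD=exp@D [exp=D feat=B main=B topic=A]
After op 11 (merge): HEAD=exp@E [exp=E feat=B main=B topic=A]
ancestors(feat=B): ['A', 'B']
ancestors(topic=A): ['A']
common: ['A']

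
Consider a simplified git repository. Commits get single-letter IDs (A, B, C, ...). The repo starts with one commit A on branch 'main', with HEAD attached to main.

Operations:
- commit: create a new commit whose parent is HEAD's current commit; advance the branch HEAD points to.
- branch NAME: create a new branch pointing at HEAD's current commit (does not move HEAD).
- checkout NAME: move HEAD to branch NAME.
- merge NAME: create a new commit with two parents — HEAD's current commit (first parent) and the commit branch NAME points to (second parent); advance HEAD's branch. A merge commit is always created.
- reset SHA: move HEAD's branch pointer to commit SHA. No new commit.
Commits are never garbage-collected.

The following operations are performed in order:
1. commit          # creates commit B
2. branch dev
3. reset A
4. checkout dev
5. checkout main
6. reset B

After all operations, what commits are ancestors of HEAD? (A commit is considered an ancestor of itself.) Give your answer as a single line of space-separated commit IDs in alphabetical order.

Answer: A B

Derivation:
After op 1 (commit): HEAD=main@B [main=B]
After op 2 (branch): HEAD=main@B [dev=B main=B]
After op 3 (reset): HEAD=main@A [dev=B main=A]
After op 4 (checkout): HEAD=dev@B [dev=B main=A]
After op 5 (checkout): HEAD=main@A [dev=B main=A]
After op 6 (reset): HEAD=main@B [dev=B main=B]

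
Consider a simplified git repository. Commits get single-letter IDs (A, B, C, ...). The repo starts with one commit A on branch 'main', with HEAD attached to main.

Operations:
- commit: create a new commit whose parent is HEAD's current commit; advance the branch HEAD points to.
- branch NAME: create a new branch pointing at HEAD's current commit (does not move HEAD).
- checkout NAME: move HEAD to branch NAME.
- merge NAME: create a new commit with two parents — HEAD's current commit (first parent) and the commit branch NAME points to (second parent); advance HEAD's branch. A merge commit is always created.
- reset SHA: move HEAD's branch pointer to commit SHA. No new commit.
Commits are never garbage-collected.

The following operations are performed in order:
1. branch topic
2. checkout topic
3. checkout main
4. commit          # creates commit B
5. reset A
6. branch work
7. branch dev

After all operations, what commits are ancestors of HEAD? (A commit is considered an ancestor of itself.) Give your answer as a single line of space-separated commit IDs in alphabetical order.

Answer: A

Derivation:
After op 1 (branch): HEAD=main@A [main=A topic=A]
After op 2 (checkout): HEAD=topic@A [main=A topic=A]
After op 3 (checkout): HEAD=main@A [main=A topic=A]
After op 4 (commit): HEAD=main@B [main=B topic=A]
After op 5 (reset): HEAD=main@A [main=A topic=A]
After op 6 (branch): HEAD=main@A [main=A topic=A work=A]
After op 7 (branch): HEAD=main@A [dev=A main=A topic=A work=A]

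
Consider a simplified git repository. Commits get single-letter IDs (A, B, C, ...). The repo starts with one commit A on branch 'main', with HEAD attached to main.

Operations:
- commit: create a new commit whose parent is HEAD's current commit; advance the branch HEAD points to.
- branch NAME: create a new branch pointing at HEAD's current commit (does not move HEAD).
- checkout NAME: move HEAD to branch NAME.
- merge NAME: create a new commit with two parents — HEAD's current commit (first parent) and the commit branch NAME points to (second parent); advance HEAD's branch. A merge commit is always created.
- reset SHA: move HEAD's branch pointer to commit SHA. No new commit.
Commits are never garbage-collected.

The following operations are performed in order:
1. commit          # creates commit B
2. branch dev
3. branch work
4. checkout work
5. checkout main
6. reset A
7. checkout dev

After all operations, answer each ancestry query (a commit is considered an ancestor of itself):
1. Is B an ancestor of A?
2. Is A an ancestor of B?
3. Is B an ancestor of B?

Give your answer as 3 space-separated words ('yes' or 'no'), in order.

Answer: no yes yes

Derivation:
After op 1 (commit): HEAD=main@B [main=B]
After op 2 (branch): HEAD=main@B [dev=B main=B]
After op 3 (branch): HEAD=main@B [dev=B main=B work=B]
After op 4 (checkout): HEAD=work@B [dev=B main=B work=B]
After op 5 (checkout): HEAD=main@B [dev=B main=B work=B]
After op 6 (reset): HEAD=main@A [dev=B main=A work=B]
After op 7 (checkout): HEAD=dev@B [dev=B main=A work=B]
ancestors(A) = {A}; B in? no
ancestors(B) = {A,B}; A in? yes
ancestors(B) = {A,B}; B in? yes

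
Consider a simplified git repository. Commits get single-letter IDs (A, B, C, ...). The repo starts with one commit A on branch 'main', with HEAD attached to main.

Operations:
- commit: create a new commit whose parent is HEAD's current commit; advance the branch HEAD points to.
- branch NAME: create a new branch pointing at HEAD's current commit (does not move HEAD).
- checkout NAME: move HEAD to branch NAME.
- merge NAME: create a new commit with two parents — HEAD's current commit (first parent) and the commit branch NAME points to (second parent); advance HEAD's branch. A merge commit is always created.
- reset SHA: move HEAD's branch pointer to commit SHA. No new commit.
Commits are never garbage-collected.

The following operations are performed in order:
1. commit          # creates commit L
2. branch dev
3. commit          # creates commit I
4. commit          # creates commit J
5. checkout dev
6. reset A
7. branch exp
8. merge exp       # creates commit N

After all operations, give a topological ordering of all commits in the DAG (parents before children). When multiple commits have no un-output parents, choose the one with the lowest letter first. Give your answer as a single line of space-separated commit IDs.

Answer: A L I J N

Derivation:
After op 1 (commit): HEAD=main@L [main=L]
After op 2 (branch): HEAD=main@L [dev=L main=L]
After op 3 (commit): HEAD=main@I [dev=L main=I]
After op 4 (commit): HEAD=main@J [dev=L main=J]
After op 5 (checkout): HEAD=dev@L [dev=L main=J]
After op 6 (reset): HEAD=dev@A [dev=A main=J]
After op 7 (branch): HEAD=dev@A [dev=A exp=A main=J]
After op 8 (merge): HEAD=dev@N [dev=N exp=A main=J]
commit A: parents=[]
commit I: parents=['L']
commit J: parents=['I']
commit L: parents=['A']
commit N: parents=['A', 'A']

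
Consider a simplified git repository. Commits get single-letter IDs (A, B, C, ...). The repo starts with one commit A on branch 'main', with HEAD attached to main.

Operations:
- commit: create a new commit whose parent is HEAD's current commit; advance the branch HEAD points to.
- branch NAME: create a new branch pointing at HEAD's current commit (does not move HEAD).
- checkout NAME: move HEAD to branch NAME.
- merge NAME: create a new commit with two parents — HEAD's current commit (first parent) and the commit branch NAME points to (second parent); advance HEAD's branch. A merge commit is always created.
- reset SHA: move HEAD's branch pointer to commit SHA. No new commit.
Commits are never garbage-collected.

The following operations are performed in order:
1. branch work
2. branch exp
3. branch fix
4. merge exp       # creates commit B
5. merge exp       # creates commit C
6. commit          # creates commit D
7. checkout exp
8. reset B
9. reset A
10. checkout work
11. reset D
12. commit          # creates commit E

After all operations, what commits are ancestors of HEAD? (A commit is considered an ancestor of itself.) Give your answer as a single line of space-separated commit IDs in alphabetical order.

After op 1 (branch): HEAD=main@A [main=A work=A]
After op 2 (branch): HEAD=main@A [exp=A main=A work=A]
After op 3 (branch): HEAD=main@A [exp=A fix=A main=A work=A]
After op 4 (merge): HEAD=main@B [exp=A fix=A main=B work=A]
After op 5 (merge): HEAD=main@C [exp=A fix=A main=C work=A]
After op 6 (commit): HEAD=main@D [exp=A fix=A main=D work=A]
After op 7 (checkout): HEAD=exp@A [exp=A fix=A main=D work=A]
After op 8 (reset): HEAD=exp@B [exp=B fix=A main=D work=A]
After op 9 (reset): HEAD=exp@A [exp=A fix=A main=D work=A]
After op 10 (checkout): HEAD=work@A [exp=A fix=A main=D work=A]
After op 11 (reset): HEAD=work@D [exp=A fix=A main=D work=D]
After op 12 (commit): HEAD=work@E [exp=A fix=A main=D work=E]

Answer: A B C D E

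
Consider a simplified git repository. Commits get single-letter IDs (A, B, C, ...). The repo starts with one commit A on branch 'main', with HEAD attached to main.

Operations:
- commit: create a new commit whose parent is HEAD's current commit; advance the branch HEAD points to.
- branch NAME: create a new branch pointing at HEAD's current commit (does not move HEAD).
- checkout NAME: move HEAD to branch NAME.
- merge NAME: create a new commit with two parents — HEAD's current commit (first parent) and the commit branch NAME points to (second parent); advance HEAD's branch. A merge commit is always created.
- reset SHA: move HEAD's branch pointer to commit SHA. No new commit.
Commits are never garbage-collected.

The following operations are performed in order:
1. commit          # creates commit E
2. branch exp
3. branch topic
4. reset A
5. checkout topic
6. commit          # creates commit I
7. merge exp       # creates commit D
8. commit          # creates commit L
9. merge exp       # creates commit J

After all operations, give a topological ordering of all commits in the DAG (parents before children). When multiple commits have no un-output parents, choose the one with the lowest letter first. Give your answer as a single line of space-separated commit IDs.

Answer: A E I D L J

Derivation:
After op 1 (commit): HEAD=main@E [main=E]
After op 2 (branch): HEAD=main@E [exp=E main=E]
After op 3 (branch): HEAD=main@E [exp=E main=E topic=E]
After op 4 (reset): HEAD=main@A [exp=E main=A topic=E]
After op 5 (checkout): HEAD=topic@E [exp=E main=A topic=E]
After op 6 (commit): HEAD=topic@I [exp=E main=A topic=I]
After op 7 (merge): HEAD=topic@D [exp=E main=A topic=D]
After op 8 (commit): HEAD=topic@L [exp=E main=A topic=L]
After op 9 (merge): HEAD=topic@J [exp=E main=A topic=J]
commit A: parents=[]
commit D: parents=['I', 'E']
commit E: parents=['A']
commit I: parents=['E']
commit J: parents=['L', 'E']
commit L: parents=['D']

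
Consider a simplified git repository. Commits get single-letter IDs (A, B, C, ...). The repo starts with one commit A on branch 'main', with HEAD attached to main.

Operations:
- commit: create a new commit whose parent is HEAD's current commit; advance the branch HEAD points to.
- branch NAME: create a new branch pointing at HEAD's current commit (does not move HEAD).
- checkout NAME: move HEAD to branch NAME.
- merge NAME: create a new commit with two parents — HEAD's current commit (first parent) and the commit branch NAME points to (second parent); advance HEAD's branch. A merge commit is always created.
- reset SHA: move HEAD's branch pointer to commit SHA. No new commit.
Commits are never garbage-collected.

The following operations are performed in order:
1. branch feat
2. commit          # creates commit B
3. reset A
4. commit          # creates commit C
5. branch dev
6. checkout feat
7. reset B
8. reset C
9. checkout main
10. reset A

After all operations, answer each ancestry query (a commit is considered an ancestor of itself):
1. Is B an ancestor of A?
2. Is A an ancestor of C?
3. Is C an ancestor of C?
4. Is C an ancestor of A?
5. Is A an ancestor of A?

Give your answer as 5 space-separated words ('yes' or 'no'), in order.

After op 1 (branch): HEAD=main@A [feat=A main=A]
After op 2 (commit): HEAD=main@B [feat=A main=B]
After op 3 (reset): HEAD=main@A [feat=A main=A]
After op 4 (commit): HEAD=main@C [feat=A main=C]
After op 5 (branch): HEAD=main@C [dev=C feat=A main=C]
After op 6 (checkout): HEAD=feat@A [dev=C feat=A main=C]
After op 7 (reset): HEAD=feat@B [dev=C feat=B main=C]
After op 8 (reset): HEAD=feat@C [dev=C feat=C main=C]
After op 9 (checkout): HEAD=main@C [dev=C feat=C main=C]
After op 10 (reset): HEAD=main@A [dev=C feat=C main=A]
ancestors(A) = {A}; B in? no
ancestors(C) = {A,C}; A in? yes
ancestors(C) = {A,C}; C in? yes
ancestors(A) = {A}; C in? no
ancestors(A) = {A}; A in? yes

Answer: no yes yes no yes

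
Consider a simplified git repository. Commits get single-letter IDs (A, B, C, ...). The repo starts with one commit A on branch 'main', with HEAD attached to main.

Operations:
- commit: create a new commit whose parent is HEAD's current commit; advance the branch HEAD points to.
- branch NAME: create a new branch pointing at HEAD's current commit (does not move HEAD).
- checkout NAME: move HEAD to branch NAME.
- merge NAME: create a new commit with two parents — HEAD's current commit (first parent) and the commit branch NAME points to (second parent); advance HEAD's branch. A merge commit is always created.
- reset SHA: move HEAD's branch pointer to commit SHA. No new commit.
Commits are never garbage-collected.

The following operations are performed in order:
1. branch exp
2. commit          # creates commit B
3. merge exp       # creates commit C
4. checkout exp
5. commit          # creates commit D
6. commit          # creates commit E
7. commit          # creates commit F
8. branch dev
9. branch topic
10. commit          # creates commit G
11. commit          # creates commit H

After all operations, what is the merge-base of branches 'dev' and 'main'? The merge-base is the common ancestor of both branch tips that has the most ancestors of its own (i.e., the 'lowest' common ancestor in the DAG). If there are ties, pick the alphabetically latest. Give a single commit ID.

Answer: A

Derivation:
After op 1 (branch): HEAD=main@A [exp=A main=A]
After op 2 (commit): HEAD=main@B [exp=A main=B]
After op 3 (merge): HEAD=main@C [exp=A main=C]
After op 4 (checkout): HEAD=exp@A [exp=A main=C]
After op 5 (commit): HEAD=exp@D [exp=D main=C]
After op 6 (commit): HEAD=exp@E [exp=E main=C]
After op 7 (commit): HEAD=exp@F [exp=F main=C]
After op 8 (branch): HEAD=exp@F [dev=F exp=F main=C]
After op 9 (branch): HEAD=exp@F [dev=F exp=F main=C topic=F]
After op 10 (commit): HEAD=exp@G [dev=F exp=G main=C topic=F]
After op 11 (commit): HEAD=exp@H [dev=F exp=H main=C topic=F]
ancestors(dev=F): ['A', 'D', 'E', 'F']
ancestors(main=C): ['A', 'B', 'C']
common: ['A']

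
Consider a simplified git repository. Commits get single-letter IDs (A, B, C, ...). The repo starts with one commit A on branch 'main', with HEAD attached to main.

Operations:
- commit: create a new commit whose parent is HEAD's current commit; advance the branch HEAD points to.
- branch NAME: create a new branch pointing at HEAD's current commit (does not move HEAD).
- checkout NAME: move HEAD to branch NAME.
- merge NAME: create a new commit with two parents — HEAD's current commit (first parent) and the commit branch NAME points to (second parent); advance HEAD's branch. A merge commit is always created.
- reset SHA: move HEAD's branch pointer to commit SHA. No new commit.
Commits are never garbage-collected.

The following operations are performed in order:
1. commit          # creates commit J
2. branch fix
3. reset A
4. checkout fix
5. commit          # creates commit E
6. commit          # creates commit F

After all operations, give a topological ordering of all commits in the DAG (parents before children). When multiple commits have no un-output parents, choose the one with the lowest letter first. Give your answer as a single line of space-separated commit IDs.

After op 1 (commit): HEAD=main@J [main=J]
After op 2 (branch): HEAD=main@J [fix=J main=J]
After op 3 (reset): HEAD=main@A [fix=J main=A]
After op 4 (checkout): HEAD=fix@J [fix=J main=A]
After op 5 (commit): HEAD=fix@E [fix=E main=A]
After op 6 (commit): HEAD=fix@F [fix=F main=A]
commit A: parents=[]
commit E: parents=['J']
commit F: parents=['E']
commit J: parents=['A']

Answer: A J E F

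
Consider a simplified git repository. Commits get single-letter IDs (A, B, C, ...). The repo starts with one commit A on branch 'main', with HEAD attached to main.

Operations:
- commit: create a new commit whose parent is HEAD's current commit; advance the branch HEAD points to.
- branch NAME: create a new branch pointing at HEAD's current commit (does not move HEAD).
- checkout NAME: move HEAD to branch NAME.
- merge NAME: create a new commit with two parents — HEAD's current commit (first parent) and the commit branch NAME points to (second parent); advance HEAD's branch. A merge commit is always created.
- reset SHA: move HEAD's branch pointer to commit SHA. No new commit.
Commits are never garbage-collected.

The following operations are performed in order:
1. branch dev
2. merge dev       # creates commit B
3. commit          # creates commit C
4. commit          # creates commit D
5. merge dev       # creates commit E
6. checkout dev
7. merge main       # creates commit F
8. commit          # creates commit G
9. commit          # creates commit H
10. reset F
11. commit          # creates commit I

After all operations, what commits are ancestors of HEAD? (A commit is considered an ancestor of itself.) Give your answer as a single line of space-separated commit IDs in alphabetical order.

After op 1 (branch): HEAD=main@A [dev=A main=A]
After op 2 (merge): HEAD=main@B [dev=A main=B]
After op 3 (commit): HEAD=main@C [dev=A main=C]
After op 4 (commit): HEAD=main@D [dev=A main=D]
After op 5 (merge): HEAD=main@E [dev=A main=E]
After op 6 (checkout): HEAD=dev@A [dev=A main=E]
After op 7 (merge): HEAD=dev@F [dev=F main=E]
After op 8 (commit): HEAD=dev@G [dev=G main=E]
After op 9 (commit): HEAD=dev@H [dev=H main=E]
After op 10 (reset): HEAD=dev@F [dev=F main=E]
After op 11 (commit): HEAD=dev@I [dev=I main=E]

Answer: A B C D E F I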